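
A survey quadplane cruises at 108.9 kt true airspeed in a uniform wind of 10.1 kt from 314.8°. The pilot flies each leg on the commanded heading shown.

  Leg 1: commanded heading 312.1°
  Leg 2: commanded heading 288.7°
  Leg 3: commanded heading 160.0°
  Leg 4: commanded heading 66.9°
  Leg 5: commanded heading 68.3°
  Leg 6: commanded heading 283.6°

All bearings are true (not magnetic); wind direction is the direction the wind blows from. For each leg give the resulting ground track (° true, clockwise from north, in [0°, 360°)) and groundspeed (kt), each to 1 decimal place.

Leg 1: heading 312.1°; drift -0.3° → track 311.8°, groundspeed 98.8 kt
Leg 2: heading 288.7°; drift -2.5° → track 286.2°, groundspeed 99.9 kt
Leg 3: heading 160.0°; drift -2.1° → track 157.9°, groundspeed 118.1 kt
Leg 4: heading 66.9°; drift +4.7° → track 71.6°, groundspeed 113.1 kt
Leg 5: heading 68.3°; drift +4.7° → track 73.0°, groundspeed 113.3 kt
Leg 6: heading 283.6°; drift -3.0° → track 280.6°, groundspeed 100.4 kt

Leg 1: track=311.8°, groundspeed=98.8 kt
Leg 2: track=286.2°, groundspeed=99.9 kt
Leg 3: track=157.9°, groundspeed=118.1 kt
Leg 4: track=71.6°, groundspeed=113.1 kt
Leg 5: track=73.0°, groundspeed=113.3 kt
Leg 6: track=280.6°, groundspeed=100.4 kt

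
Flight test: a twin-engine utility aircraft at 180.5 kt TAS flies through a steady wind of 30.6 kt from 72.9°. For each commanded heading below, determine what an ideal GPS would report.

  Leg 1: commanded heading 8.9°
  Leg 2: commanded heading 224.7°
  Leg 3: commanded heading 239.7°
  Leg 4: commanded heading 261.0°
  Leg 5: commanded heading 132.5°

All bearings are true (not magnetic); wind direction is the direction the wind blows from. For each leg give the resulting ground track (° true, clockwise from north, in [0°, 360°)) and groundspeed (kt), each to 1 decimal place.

Leg 1: track=359.6°, groundspeed=169.3 kt
Leg 2: track=228.7°, groundspeed=208.0 kt
Leg 3: track=241.6°, groundspeed=210.4 kt
Leg 4: track=259.8°, groundspeed=210.8 kt
Leg 5: track=141.6°, groundspeed=167.1 kt

Leg 1: heading 8.9°; drift -9.3° → track 359.6°, groundspeed 169.3 kt
Leg 2: heading 224.7°; drift +4.0° → track 228.7°, groundspeed 208.0 kt
Leg 3: heading 239.7°; drift +1.9° → track 241.6°, groundspeed 210.4 kt
Leg 4: heading 261.0°; drift -1.2° → track 259.8°, groundspeed 210.8 kt
Leg 5: heading 132.5°; drift +9.1° → track 141.6°, groundspeed 167.1 kt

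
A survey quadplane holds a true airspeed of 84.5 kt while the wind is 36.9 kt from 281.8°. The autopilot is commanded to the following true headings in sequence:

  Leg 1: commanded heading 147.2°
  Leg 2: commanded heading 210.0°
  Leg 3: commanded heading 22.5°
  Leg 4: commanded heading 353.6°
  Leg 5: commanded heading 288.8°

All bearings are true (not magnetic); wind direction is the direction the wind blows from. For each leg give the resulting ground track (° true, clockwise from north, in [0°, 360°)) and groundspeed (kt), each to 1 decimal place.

Leg 1: track=133.8°, groundspeed=113.5 kt
Leg 2: track=184.3°, groundspeed=81.0 kt
Leg 3: track=44.1°, groundspeed=98.3 kt
Leg 4: track=19.3°, groundspeed=81.0 kt
Leg 5: track=294.2°, groundspeed=48.1 kt

Leg 1: heading 147.2°; drift -13.4° → track 133.8°, groundspeed 113.5 kt
Leg 2: heading 210.0°; drift -25.7° → track 184.3°, groundspeed 81.0 kt
Leg 3: heading 22.5°; drift +21.6° → track 44.1°, groundspeed 98.3 kt
Leg 4: heading 353.6°; drift +25.7° → track 19.3°, groundspeed 81.0 kt
Leg 5: heading 288.8°; drift +5.4° → track 294.2°, groundspeed 48.1 kt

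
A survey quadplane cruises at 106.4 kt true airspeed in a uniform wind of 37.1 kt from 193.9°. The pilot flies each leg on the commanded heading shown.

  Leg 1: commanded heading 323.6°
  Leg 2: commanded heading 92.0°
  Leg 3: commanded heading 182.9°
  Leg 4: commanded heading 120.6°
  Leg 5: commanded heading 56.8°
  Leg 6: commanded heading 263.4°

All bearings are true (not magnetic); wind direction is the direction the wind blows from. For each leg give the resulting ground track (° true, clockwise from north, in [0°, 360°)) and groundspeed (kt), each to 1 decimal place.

Leg 1: track=336.0°, groundspeed=133.2 kt
Leg 2: track=74.3°, groundspeed=119.7 kt
Leg 3: track=177.1°, groundspeed=70.3 kt
Leg 4: track=100.2°, groundspeed=102.1 kt
Leg 5: track=46.1°, groundspeed=135.9 kt
Leg 6: track=283.8°, groundspeed=99.7 kt

Leg 1: heading 323.6°; drift +12.4° → track 336.0°, groundspeed 133.2 kt
Leg 2: heading 92.0°; drift -17.7° → track 74.3°, groundspeed 119.7 kt
Leg 3: heading 182.9°; drift -5.8° → track 177.1°, groundspeed 70.3 kt
Leg 4: heading 120.6°; drift -20.4° → track 100.2°, groundspeed 102.1 kt
Leg 5: heading 56.8°; drift -10.7° → track 46.1°, groundspeed 135.9 kt
Leg 6: heading 263.4°; drift +20.4° → track 283.8°, groundspeed 99.7 kt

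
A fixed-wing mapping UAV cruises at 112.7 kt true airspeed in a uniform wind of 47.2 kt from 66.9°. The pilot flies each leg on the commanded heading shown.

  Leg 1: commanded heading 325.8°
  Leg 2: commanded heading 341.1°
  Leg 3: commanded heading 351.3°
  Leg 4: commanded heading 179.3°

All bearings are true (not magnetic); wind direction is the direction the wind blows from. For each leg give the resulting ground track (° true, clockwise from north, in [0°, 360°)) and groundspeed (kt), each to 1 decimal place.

Leg 1: heading 325.8°; drift -20.8° → track 305.0°, groundspeed 130.3 kt
Leg 2: heading 341.1°; drift -23.3° → track 317.8°, groundspeed 119.0 kt
Leg 3: heading 351.3°; drift -24.4° → track 326.9°, groundspeed 110.8 kt
Leg 4: heading 179.3°; drift +18.5° → track 197.8°, groundspeed 137.8 kt

Leg 1: track=305.0°, groundspeed=130.3 kt
Leg 2: track=317.8°, groundspeed=119.0 kt
Leg 3: track=326.9°, groundspeed=110.8 kt
Leg 4: track=197.8°, groundspeed=137.8 kt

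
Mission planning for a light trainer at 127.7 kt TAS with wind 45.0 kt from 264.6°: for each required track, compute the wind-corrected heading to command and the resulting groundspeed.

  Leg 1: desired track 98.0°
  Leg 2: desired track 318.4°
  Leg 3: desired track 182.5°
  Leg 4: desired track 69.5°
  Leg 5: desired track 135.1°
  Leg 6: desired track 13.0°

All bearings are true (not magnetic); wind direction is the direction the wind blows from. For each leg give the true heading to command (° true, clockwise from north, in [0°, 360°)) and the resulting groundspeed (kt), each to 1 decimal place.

Leg 1: desired track 98.0°; wind correction +4.7° → command heading 102.7°, groundspeed 171.0 kt
Leg 2: desired track 318.4°; wind correction -16.5° → command heading 301.9°, groundspeed 95.9 kt
Leg 3: desired track 182.5°; wind correction +20.4° → command heading 202.9°, groundspeed 113.5 kt
Leg 4: desired track 69.5°; wind correction -5.3° → command heading 64.2°, groundspeed 170.6 kt
Leg 5: desired track 135.1°; wind correction +15.8° → command heading 150.9°, groundspeed 151.5 kt
Leg 6: desired track 13.0°; wind correction -19.5° → command heading 353.5°, groundspeed 134.6 kt

Leg 1: heading=102.7°, groundspeed=171.0 kt
Leg 2: heading=301.9°, groundspeed=95.9 kt
Leg 3: heading=202.9°, groundspeed=113.5 kt
Leg 4: heading=64.2°, groundspeed=170.6 kt
Leg 5: heading=150.9°, groundspeed=151.5 kt
Leg 6: heading=353.5°, groundspeed=134.6 kt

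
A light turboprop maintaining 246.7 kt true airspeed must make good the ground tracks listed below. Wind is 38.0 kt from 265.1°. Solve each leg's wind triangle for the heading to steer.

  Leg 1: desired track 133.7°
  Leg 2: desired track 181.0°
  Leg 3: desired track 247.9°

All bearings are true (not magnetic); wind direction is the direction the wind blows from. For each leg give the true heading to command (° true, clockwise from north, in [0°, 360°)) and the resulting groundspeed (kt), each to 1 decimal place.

Leg 1: desired track 133.7°; wind correction +6.6° → command heading 140.3°, groundspeed 270.2 kt
Leg 2: desired track 181.0°; wind correction +8.8° → command heading 189.8°, groundspeed 239.9 kt
Leg 3: desired track 247.9°; wind correction +2.6° → command heading 250.5°, groundspeed 210.1 kt

Leg 1: heading=140.3°, groundspeed=270.2 kt
Leg 2: heading=189.8°, groundspeed=239.9 kt
Leg 3: heading=250.5°, groundspeed=210.1 kt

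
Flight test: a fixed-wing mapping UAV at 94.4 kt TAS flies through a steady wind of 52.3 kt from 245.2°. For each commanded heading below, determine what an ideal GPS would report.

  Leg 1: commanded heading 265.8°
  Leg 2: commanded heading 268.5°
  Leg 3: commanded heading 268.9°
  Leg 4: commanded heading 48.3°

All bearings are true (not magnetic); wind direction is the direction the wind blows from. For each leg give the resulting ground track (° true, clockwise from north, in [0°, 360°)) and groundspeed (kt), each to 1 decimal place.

Leg 1: heading 265.8°; drift +22.0° → track 287.8°, groundspeed 49.0 kt
Leg 2: heading 268.5°; drift +24.0° → track 292.5°, groundspeed 50.8 kt
Leg 3: heading 268.9°; drift +24.3° → track 293.2°, groundspeed 51.0 kt
Leg 4: heading 48.3°; drift +6.0° → track 54.3°, groundspeed 145.2 kt

Leg 1: track=287.8°, groundspeed=49.0 kt
Leg 2: track=292.5°, groundspeed=50.8 kt
Leg 3: track=293.2°, groundspeed=51.0 kt
Leg 4: track=54.3°, groundspeed=145.2 kt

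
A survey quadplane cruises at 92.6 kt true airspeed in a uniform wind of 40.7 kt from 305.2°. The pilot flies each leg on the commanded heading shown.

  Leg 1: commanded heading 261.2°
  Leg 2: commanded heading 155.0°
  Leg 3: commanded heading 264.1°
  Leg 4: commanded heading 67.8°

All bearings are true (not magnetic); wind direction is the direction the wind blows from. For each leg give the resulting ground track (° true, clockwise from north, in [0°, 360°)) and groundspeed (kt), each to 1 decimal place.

Leg 1: heading 261.2°; drift -24.1° → track 237.1°, groundspeed 69.3 kt
Leg 2: heading 155.0°; drift -9.0° → track 146.0°, groundspeed 129.5 kt
Leg 3: heading 264.1°; drift -23.4° → track 240.7°, groundspeed 67.5 kt
Leg 4: heading 67.8°; drift +16.7° → track 84.5°, groundspeed 119.6 kt

Leg 1: track=237.1°, groundspeed=69.3 kt
Leg 2: track=146.0°, groundspeed=129.5 kt
Leg 3: track=240.7°, groundspeed=67.5 kt
Leg 4: track=84.5°, groundspeed=119.6 kt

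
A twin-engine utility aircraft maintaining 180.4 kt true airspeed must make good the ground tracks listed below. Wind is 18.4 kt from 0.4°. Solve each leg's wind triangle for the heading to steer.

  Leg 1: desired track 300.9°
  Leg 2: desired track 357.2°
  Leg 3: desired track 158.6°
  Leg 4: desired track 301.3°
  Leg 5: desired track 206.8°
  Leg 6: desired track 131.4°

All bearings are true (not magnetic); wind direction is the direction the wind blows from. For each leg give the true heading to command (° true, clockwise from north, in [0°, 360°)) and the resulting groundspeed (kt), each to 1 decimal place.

Leg 1: desired track 300.9°; wind correction +5.0° → command heading 305.9°, groundspeed 170.4 kt
Leg 2: desired track 357.2°; wind correction +0.3° → command heading 357.5°, groundspeed 162.0 kt
Leg 3: desired track 158.6°; wind correction -2.2° → command heading 156.4°, groundspeed 197.4 kt
Leg 4: desired track 301.3°; wind correction +5.0° → command heading 306.3°, groundspeed 170.3 kt
Leg 5: desired track 206.8°; wind correction +2.6° → command heading 209.4°, groundspeed 196.7 kt
Leg 6: desired track 131.4°; wind correction -4.4° → command heading 127.0°, groundspeed 191.9 kt

Leg 1: heading=305.9°, groundspeed=170.4 kt
Leg 2: heading=357.5°, groundspeed=162.0 kt
Leg 3: heading=156.4°, groundspeed=197.4 kt
Leg 4: heading=306.3°, groundspeed=170.3 kt
Leg 5: heading=209.4°, groundspeed=196.7 kt
Leg 6: heading=127.0°, groundspeed=191.9 kt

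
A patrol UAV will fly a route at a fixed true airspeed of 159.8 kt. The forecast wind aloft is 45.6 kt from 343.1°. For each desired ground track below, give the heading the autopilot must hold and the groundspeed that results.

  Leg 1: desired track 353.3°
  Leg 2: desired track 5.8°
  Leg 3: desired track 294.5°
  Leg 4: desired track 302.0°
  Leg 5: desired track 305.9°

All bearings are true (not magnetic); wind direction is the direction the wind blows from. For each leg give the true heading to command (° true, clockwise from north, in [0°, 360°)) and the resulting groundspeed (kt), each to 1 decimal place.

Leg 1: desired track 353.3°; wind correction -2.9° → command heading 350.4°, groundspeed 114.7 kt
Leg 2: desired track 5.8°; wind correction -6.3° → command heading 359.5°, groundspeed 116.8 kt
Leg 3: desired track 294.5°; wind correction +12.4° → command heading 306.9°, groundspeed 125.9 kt
Leg 4: desired track 302.0°; wind correction +10.8° → command heading 312.8°, groundspeed 122.6 kt
Leg 5: desired track 305.9°; wind correction +9.9° → command heading 315.8°, groundspeed 121.1 kt

Leg 1: heading=350.4°, groundspeed=114.7 kt
Leg 2: heading=359.5°, groundspeed=116.8 kt
Leg 3: heading=306.9°, groundspeed=125.9 kt
Leg 4: heading=312.8°, groundspeed=122.6 kt
Leg 5: heading=315.8°, groundspeed=121.1 kt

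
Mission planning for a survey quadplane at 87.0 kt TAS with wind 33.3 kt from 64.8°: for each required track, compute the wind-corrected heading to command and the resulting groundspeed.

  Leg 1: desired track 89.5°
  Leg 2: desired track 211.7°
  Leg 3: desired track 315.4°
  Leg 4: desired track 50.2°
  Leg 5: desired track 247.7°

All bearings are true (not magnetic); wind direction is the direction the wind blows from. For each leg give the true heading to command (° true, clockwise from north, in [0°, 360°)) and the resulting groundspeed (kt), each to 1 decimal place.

Leg 1: heading=80.3°, groundspeed=55.6 kt
Leg 2: heading=199.6°, groundspeed=113.0 kt
Leg 3: heading=336.6°, groundspeed=92.2 kt
Leg 4: heading=55.7°, groundspeed=54.4 kt
Leg 5: heading=248.8°, groundspeed=120.2 kt

Leg 1: desired track 89.5°; wind correction -9.2° → command heading 80.3°, groundspeed 55.6 kt
Leg 2: desired track 211.7°; wind correction -12.1° → command heading 199.6°, groundspeed 113.0 kt
Leg 3: desired track 315.4°; wind correction +21.2° → command heading 336.6°, groundspeed 92.2 kt
Leg 4: desired track 50.2°; wind correction +5.5° → command heading 55.7°, groundspeed 54.4 kt
Leg 5: desired track 247.7°; wind correction +1.1° → command heading 248.8°, groundspeed 120.2 kt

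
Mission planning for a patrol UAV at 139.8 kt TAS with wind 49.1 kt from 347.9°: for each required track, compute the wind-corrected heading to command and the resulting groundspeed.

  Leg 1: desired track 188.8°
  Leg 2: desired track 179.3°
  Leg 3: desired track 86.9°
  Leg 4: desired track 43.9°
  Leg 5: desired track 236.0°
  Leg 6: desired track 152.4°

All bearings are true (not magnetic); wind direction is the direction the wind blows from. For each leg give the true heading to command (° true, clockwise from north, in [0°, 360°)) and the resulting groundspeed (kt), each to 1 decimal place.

Leg 1: heading=196.0°, groundspeed=184.6 kt
Leg 2: heading=183.3°, groundspeed=187.6 kt
Leg 3: heading=66.6°, groundspeed=138.8 kt
Leg 4: heading=27.0°, groundspeed=106.3 kt
Leg 5: heading=255.0°, groundspeed=150.5 kt
Leg 6: heading=147.0°, groundspeed=186.5 kt

Leg 1: desired track 188.8°; wind correction +7.2° → command heading 196.0°, groundspeed 184.6 kt
Leg 2: desired track 179.3°; wind correction +4.0° → command heading 183.3°, groundspeed 187.6 kt
Leg 3: desired track 86.9°; wind correction -20.3° → command heading 66.6°, groundspeed 138.8 kt
Leg 4: desired track 43.9°; wind correction -16.9° → command heading 27.0°, groundspeed 106.3 kt
Leg 5: desired track 236.0°; wind correction +19.0° → command heading 255.0°, groundspeed 150.5 kt
Leg 6: desired track 152.4°; wind correction -5.4° → command heading 147.0°, groundspeed 186.5 kt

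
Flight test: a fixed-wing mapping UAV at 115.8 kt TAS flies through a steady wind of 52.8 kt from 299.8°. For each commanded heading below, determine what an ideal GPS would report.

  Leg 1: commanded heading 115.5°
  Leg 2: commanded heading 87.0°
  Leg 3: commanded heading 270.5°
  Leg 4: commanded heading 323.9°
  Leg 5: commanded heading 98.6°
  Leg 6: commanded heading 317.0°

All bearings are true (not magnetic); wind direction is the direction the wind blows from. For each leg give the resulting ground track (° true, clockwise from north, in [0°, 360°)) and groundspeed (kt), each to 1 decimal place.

Leg 1: heading 115.5°; drift +1.3° → track 116.8°, groundspeed 168.5 kt
Leg 2: heading 87.0°; drift +10.1° → track 97.1°, groundspeed 162.7 kt
Leg 3: heading 270.5°; drift -20.3° → track 250.2°, groundspeed 74.4 kt
Leg 4: heading 323.9°; drift +17.7° → track 341.6°, groundspeed 71.0 kt
Leg 5: heading 98.6°; drift +6.6° → track 105.2°, groundspeed 166.1 kt
Leg 6: heading 317.0°; drift +13.4° → track 330.4°, groundspeed 67.2 kt

Leg 1: track=116.8°, groundspeed=168.5 kt
Leg 2: track=97.1°, groundspeed=162.7 kt
Leg 3: track=250.2°, groundspeed=74.4 kt
Leg 4: track=341.6°, groundspeed=71.0 kt
Leg 5: track=105.2°, groundspeed=166.1 kt
Leg 6: track=330.4°, groundspeed=67.2 kt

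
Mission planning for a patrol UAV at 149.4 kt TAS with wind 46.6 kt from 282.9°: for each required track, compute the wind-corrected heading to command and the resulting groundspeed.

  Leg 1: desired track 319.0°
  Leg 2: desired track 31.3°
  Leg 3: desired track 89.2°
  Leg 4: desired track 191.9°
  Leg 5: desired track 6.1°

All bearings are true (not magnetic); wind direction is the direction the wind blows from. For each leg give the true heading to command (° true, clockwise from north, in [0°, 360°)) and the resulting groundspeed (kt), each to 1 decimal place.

Leg 1: desired track 319.0°; wind correction -10.6° → command heading 308.4°, groundspeed 109.2 kt
Leg 2: desired track 31.3°; wind correction -17.2° → command heading 14.1°, groundspeed 157.4 kt
Leg 3: desired track 89.2°; wind correction -4.2° → command heading 85.0°, groundspeed 194.3 kt
Leg 4: desired track 191.9°; wind correction +18.2° → command heading 210.1°, groundspeed 142.8 kt
Leg 5: desired track 6.1°; wind correction -18.0° → command heading 348.1°, groundspeed 136.5 kt

Leg 1: heading=308.4°, groundspeed=109.2 kt
Leg 2: heading=14.1°, groundspeed=157.4 kt
Leg 3: heading=85.0°, groundspeed=194.3 kt
Leg 4: heading=210.1°, groundspeed=142.8 kt
Leg 5: heading=348.1°, groundspeed=136.5 kt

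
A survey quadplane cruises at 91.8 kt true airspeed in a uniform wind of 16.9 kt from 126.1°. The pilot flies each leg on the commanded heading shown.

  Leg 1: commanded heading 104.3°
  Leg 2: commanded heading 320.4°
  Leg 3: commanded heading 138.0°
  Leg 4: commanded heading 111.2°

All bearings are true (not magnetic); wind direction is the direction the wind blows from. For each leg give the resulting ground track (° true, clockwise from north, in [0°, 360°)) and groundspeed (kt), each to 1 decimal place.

Leg 1: heading 104.3°; drift -4.7° → track 99.6°, groundspeed 76.4 kt
Leg 2: heading 320.4°; drift -2.2° → track 318.2°, groundspeed 108.3 kt
Leg 3: heading 138.0°; drift +2.7° → track 140.7°, groundspeed 75.3 kt
Leg 4: heading 111.2°; drift -3.3° → track 107.9°, groundspeed 75.6 kt

Leg 1: track=99.6°, groundspeed=76.4 kt
Leg 2: track=318.2°, groundspeed=108.3 kt
Leg 3: track=140.7°, groundspeed=75.3 kt
Leg 4: track=107.9°, groundspeed=75.6 kt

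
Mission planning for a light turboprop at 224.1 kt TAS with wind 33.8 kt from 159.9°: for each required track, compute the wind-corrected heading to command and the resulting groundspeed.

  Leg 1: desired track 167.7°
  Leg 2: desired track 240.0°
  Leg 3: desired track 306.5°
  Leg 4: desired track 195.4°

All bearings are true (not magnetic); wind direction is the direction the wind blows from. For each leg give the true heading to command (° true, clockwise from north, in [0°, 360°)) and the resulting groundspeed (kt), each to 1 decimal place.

Leg 1: desired track 167.7°; wind correction -1.2° → command heading 166.5°, groundspeed 190.6 kt
Leg 2: desired track 240.0°; wind correction -8.5° → command heading 231.5°, groundspeed 215.8 kt
Leg 3: desired track 306.5°; wind correction -4.8° → command heading 301.7°, groundspeed 251.5 kt
Leg 4: desired track 195.4°; wind correction -5.0° → command heading 190.4°, groundspeed 195.7 kt

Leg 1: heading=166.5°, groundspeed=190.6 kt
Leg 2: heading=231.5°, groundspeed=215.8 kt
Leg 3: heading=301.7°, groundspeed=251.5 kt
Leg 4: heading=190.4°, groundspeed=195.7 kt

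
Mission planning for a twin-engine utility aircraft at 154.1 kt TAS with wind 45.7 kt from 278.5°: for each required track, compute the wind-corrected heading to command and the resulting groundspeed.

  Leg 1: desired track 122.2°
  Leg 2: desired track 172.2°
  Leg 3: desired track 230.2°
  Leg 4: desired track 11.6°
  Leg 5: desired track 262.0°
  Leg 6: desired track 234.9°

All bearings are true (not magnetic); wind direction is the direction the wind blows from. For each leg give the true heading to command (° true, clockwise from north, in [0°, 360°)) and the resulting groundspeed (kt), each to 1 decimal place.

Leg 1: heading=129.0°, groundspeed=194.8 kt
Leg 2: heading=188.7°, groundspeed=160.6 kt
Leg 3: heading=243.0°, groundspeed=119.9 kt
Leg 4: heading=354.4°, groundspeed=149.7 kt
Leg 5: heading=266.8°, groundspeed=109.7 kt
Leg 6: heading=246.7°, groundspeed=117.7 kt

Leg 1: desired track 122.2°; wind correction +6.8° → command heading 129.0°, groundspeed 194.8 kt
Leg 2: desired track 172.2°; wind correction +16.5° → command heading 188.7°, groundspeed 160.6 kt
Leg 3: desired track 230.2°; wind correction +12.8° → command heading 243.0°, groundspeed 119.9 kt
Leg 4: desired track 11.6°; wind correction -17.2° → command heading 354.4°, groundspeed 149.7 kt
Leg 5: desired track 262.0°; wind correction +4.8° → command heading 266.8°, groundspeed 109.7 kt
Leg 6: desired track 234.9°; wind correction +11.8° → command heading 246.7°, groundspeed 117.7 kt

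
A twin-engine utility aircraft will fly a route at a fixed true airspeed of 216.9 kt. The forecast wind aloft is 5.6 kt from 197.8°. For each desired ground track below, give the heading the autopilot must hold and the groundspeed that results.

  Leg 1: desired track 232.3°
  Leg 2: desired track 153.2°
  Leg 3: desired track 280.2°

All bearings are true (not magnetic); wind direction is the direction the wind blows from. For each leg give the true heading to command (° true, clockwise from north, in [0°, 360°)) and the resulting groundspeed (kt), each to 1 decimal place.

Leg 1: desired track 232.3°; wind correction -0.8° → command heading 231.5°, groundspeed 212.3 kt
Leg 2: desired track 153.2°; wind correction +1.0° → command heading 154.2°, groundspeed 212.9 kt
Leg 3: desired track 280.2°; wind correction -1.5° → command heading 278.7°, groundspeed 216.1 kt

Leg 1: heading=231.5°, groundspeed=212.3 kt
Leg 2: heading=154.2°, groundspeed=212.9 kt
Leg 3: heading=278.7°, groundspeed=216.1 kt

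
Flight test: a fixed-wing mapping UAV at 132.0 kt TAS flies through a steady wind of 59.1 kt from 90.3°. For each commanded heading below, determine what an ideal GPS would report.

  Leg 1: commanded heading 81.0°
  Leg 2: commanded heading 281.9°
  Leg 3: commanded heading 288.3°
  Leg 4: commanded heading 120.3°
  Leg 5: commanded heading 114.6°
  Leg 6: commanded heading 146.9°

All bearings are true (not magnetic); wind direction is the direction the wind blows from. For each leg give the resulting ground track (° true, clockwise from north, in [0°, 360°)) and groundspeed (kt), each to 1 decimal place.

Leg 1: heading 81.0°; drift -7.4° → track 73.6°, groundspeed 74.3 kt
Leg 2: heading 281.9°; drift -3.6° → track 278.3°, groundspeed 190.3 kt
Leg 3: heading 288.3°; drift -5.5° → track 282.8°, groundspeed 189.1 kt
Leg 4: heading 120.3°; drift +20.1° → track 140.4°, groundspeed 86.1 kt
Leg 5: heading 114.6°; drift +17.3° → track 131.9°, groundspeed 81.8 kt
Leg 6: heading 146.9°; drift +26.4° → track 173.3°, groundspeed 111.0 kt

Leg 1: track=73.6°, groundspeed=74.3 kt
Leg 2: track=278.3°, groundspeed=190.3 kt
Leg 3: track=282.8°, groundspeed=189.1 kt
Leg 4: track=140.4°, groundspeed=86.1 kt
Leg 5: track=131.9°, groundspeed=81.8 kt
Leg 6: track=173.3°, groundspeed=111.0 kt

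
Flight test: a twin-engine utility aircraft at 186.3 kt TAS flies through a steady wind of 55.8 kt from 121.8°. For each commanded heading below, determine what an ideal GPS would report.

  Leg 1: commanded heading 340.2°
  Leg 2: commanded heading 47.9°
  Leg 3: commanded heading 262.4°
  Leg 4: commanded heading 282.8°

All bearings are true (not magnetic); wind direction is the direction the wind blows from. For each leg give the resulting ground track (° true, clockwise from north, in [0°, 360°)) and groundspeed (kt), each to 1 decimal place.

Leg 1: heading 340.2°; drift -8.6° → track 331.6°, groundspeed 232.6 kt
Leg 2: heading 47.9°; drift -17.4° → track 30.5°, groundspeed 179.0 kt
Leg 3: heading 262.4°; drift +8.8° → track 271.2°, groundspeed 232.1 kt
Leg 4: heading 282.8°; drift +4.3° → track 287.1°, groundspeed 239.7 kt

Leg 1: track=331.6°, groundspeed=232.6 kt
Leg 2: track=30.5°, groundspeed=179.0 kt
Leg 3: track=271.2°, groundspeed=232.1 kt
Leg 4: track=287.1°, groundspeed=239.7 kt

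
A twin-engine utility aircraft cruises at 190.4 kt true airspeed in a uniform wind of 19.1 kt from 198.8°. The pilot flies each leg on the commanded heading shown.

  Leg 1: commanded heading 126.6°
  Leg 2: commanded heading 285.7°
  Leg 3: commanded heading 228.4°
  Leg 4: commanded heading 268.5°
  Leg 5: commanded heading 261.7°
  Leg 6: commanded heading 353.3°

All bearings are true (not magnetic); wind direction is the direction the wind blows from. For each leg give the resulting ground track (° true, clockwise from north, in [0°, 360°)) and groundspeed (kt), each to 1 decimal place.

Leg 1: track=121.0°, groundspeed=185.5 kt
Leg 2: track=291.5°, groundspeed=190.3 kt
Leg 3: track=231.5°, groundspeed=174.0 kt
Leg 4: track=274.1°, groundspeed=184.6 kt
Leg 5: track=267.0°, groundspeed=182.5 kt
Leg 6: track=355.6°, groundspeed=207.8 kt

Leg 1: heading 126.6°; drift -5.6° → track 121.0°, groundspeed 185.5 kt
Leg 2: heading 285.7°; drift +5.8° → track 291.5°, groundspeed 190.3 kt
Leg 3: heading 228.4°; drift +3.1° → track 231.5°, groundspeed 174.0 kt
Leg 4: heading 268.5°; drift +5.6° → track 274.1°, groundspeed 184.6 kt
Leg 5: heading 261.7°; drift +5.3° → track 267.0°, groundspeed 182.5 kt
Leg 6: heading 353.3°; drift +2.3° → track 355.6°, groundspeed 207.8 kt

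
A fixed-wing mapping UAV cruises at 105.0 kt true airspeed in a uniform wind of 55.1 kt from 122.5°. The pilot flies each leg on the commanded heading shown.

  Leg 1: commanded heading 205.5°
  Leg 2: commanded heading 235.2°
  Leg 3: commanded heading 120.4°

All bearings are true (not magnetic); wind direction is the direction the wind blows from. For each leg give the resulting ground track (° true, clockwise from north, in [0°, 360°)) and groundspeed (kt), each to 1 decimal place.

Leg 1: track=234.6°, groundspeed=112.5 kt
Leg 2: track=257.1°, groundspeed=136.1 kt
Leg 3: track=118.1°, groundspeed=50.0 kt

Leg 1: heading 205.5°; drift +29.1° → track 234.6°, groundspeed 112.5 kt
Leg 2: heading 235.2°; drift +21.9° → track 257.1°, groundspeed 136.1 kt
Leg 3: heading 120.4°; drift -2.3° → track 118.1°, groundspeed 50.0 kt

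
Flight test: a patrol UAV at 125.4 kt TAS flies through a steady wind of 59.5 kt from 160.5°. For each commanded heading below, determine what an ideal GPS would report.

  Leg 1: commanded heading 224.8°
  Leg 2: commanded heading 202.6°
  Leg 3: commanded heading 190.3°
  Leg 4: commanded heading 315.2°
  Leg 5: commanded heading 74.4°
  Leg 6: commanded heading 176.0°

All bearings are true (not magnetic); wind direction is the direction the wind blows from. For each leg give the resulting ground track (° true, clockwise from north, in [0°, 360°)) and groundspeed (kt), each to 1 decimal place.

Leg 1: track=253.1°, groundspeed=113.1 kt
Leg 2: track=228.7°, groundspeed=90.5 kt
Leg 3: track=212.1°, groundspeed=79.5 kt
Leg 4: track=323.3°, groundspeed=181.0 kt
Leg 5: track=48.3°, groundspeed=135.1 kt
Leg 6: track=189.1°, groundspeed=69.9 kt

Leg 1: heading 224.8°; drift +28.3° → track 253.1°, groundspeed 113.1 kt
Leg 2: heading 202.6°; drift +26.1° → track 228.7°, groundspeed 90.5 kt
Leg 3: heading 190.3°; drift +21.8° → track 212.1°, groundspeed 79.5 kt
Leg 4: heading 315.2°; drift +8.1° → track 323.3°, groundspeed 181.0 kt
Leg 5: heading 74.4°; drift -26.1° → track 48.3°, groundspeed 135.1 kt
Leg 6: heading 176.0°; drift +13.1° → track 189.1°, groundspeed 69.9 kt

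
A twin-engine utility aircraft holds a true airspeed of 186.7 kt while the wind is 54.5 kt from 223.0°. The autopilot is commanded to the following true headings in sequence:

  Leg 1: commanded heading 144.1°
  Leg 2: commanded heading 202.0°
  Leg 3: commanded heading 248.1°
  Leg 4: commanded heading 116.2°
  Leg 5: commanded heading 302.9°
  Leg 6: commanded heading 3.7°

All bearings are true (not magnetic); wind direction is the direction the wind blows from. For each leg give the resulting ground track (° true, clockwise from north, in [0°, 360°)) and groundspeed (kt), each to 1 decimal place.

Leg 1: heading 144.1°; drift -16.9° → track 127.2°, groundspeed 184.1 kt
Leg 2: heading 202.0°; drift -8.2° → track 193.8°, groundspeed 137.2 kt
Leg 3: heading 248.1°; drift +9.6° → track 257.7°, groundspeed 139.3 kt
Leg 4: heading 116.2°; drift -14.5° → track 101.7°, groundspeed 209.1 kt
Leg 5: heading 302.9°; drift +16.9° → track 319.8°, groundspeed 185.1 kt
Leg 6: heading 3.7°; drift +8.6° → track 12.3°, groundspeed 231.5 kt

Leg 1: track=127.2°, groundspeed=184.1 kt
Leg 2: track=193.8°, groundspeed=137.2 kt
Leg 3: track=257.7°, groundspeed=139.3 kt
Leg 4: track=101.7°, groundspeed=209.1 kt
Leg 5: track=319.8°, groundspeed=185.1 kt
Leg 6: track=12.3°, groundspeed=231.5 kt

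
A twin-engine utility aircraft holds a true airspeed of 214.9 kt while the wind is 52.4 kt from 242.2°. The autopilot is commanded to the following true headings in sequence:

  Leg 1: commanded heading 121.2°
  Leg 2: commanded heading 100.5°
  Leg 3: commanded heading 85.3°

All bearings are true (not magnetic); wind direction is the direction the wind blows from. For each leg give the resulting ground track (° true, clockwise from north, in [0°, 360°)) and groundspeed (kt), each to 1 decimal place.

Leg 1: heading 121.2°; drift -10.5° → track 110.7°, groundspeed 246.0 kt
Leg 2: heading 100.5°; drift -7.2° → track 93.3°, groundspeed 258.1 kt
Leg 3: heading 85.3°; drift -4.5° → track 80.8°, groundspeed 263.9 kt

Leg 1: track=110.7°, groundspeed=246.0 kt
Leg 2: track=93.3°, groundspeed=258.1 kt
Leg 3: track=80.8°, groundspeed=263.9 kt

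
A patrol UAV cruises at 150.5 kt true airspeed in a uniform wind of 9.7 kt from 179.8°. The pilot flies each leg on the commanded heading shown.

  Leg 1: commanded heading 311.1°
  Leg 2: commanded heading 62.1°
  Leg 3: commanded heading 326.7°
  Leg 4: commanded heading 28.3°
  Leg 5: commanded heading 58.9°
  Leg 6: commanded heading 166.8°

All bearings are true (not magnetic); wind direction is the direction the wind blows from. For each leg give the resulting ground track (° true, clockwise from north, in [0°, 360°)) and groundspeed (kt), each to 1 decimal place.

Leg 1: track=313.8°, groundspeed=157.1 kt
Leg 2: track=58.9°, groundspeed=155.2 kt
Leg 3: track=328.6°, groundspeed=158.7 kt
Leg 4: track=26.6°, groundspeed=159.1 kt
Leg 5: track=55.8°, groundspeed=155.7 kt
Leg 6: track=165.9°, groundspeed=141.1 kt

Leg 1: heading 311.1°; drift +2.7° → track 313.8°, groundspeed 157.1 kt
Leg 2: heading 62.1°; drift -3.2° → track 58.9°, groundspeed 155.2 kt
Leg 3: heading 326.7°; drift +1.9° → track 328.6°, groundspeed 158.7 kt
Leg 4: heading 28.3°; drift -1.7° → track 26.6°, groundspeed 159.1 kt
Leg 5: heading 58.9°; drift -3.1° → track 55.8°, groundspeed 155.7 kt
Leg 6: heading 166.8°; drift -0.9° → track 165.9°, groundspeed 141.1 kt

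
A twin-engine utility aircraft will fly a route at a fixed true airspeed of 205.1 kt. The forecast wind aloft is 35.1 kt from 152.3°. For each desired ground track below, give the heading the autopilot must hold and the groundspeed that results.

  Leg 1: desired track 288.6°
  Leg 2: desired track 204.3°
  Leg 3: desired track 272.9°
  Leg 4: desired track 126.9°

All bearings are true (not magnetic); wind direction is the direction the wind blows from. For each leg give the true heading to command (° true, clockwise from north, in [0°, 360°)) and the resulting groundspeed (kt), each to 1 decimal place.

Leg 1: heading=281.8°, groundspeed=229.0 kt
Leg 2: heading=196.5°, groundspeed=181.6 kt
Leg 3: heading=264.4°, groundspeed=220.7 kt
Leg 4: heading=131.1°, groundspeed=172.8 kt

Leg 1: desired track 288.6°; wind correction -6.8° → command heading 281.8°, groundspeed 229.0 kt
Leg 2: desired track 204.3°; wind correction -7.8° → command heading 196.5°, groundspeed 181.6 kt
Leg 3: desired track 272.9°; wind correction -8.5° → command heading 264.4°, groundspeed 220.7 kt
Leg 4: desired track 126.9°; wind correction +4.2° → command heading 131.1°, groundspeed 172.8 kt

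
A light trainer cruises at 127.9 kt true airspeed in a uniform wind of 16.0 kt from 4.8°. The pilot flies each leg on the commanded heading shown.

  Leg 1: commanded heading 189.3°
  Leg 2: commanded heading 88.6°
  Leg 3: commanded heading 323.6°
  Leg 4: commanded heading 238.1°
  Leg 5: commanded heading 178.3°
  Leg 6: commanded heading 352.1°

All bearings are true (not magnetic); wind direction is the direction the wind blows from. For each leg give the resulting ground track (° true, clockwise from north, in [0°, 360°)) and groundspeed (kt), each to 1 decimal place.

Leg 1: track=188.8°, groundspeed=143.9 kt
Leg 2: track=95.8°, groundspeed=127.2 kt
Leg 3: track=318.4°, groundspeed=116.3 kt
Leg 4: track=232.8°, groundspeed=138.1 kt
Leg 5: track=179.0°, groundspeed=143.8 kt
Leg 6: track=350.3°, groundspeed=112.3 kt

Leg 1: heading 189.3°; drift -0.5° → track 188.8°, groundspeed 143.9 kt
Leg 2: heading 88.6°; drift +7.2° → track 95.8°, groundspeed 127.2 kt
Leg 3: heading 323.6°; drift -5.2° → track 318.4°, groundspeed 116.3 kt
Leg 4: heading 238.1°; drift -5.3° → track 232.8°, groundspeed 138.1 kt
Leg 5: heading 178.3°; drift +0.7° → track 179.0°, groundspeed 143.8 kt
Leg 6: heading 352.1°; drift -1.8° → track 350.3°, groundspeed 112.3 kt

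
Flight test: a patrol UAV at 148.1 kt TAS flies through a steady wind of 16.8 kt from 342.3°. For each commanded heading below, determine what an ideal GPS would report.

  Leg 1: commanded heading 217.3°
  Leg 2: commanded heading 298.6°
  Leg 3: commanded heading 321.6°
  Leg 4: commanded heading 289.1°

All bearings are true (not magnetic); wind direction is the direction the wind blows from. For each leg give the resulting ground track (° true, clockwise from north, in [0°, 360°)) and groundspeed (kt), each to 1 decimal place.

Leg 1: track=212.3°, groundspeed=158.3 kt
Leg 2: track=293.7°, groundspeed=136.4 kt
Leg 3: track=319.0°, groundspeed=132.5 kt
Leg 4: track=283.5°, groundspeed=138.7 kt

Leg 1: heading 217.3°; drift -5.0° → track 212.3°, groundspeed 158.3 kt
Leg 2: heading 298.6°; drift -4.9° → track 293.7°, groundspeed 136.4 kt
Leg 3: heading 321.6°; drift -2.6° → track 319.0°, groundspeed 132.5 kt
Leg 4: heading 289.1°; drift -5.6° → track 283.5°, groundspeed 138.7 kt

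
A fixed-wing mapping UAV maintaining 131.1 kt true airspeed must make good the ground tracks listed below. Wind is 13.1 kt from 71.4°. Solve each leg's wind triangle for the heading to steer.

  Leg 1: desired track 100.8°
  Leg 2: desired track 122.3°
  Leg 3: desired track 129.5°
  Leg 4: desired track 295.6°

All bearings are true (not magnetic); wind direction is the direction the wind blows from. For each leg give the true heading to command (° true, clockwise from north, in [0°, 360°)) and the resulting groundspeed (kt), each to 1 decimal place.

Leg 1: desired track 100.8°; wind correction -2.8° → command heading 98.0°, groundspeed 119.5 kt
Leg 2: desired track 122.3°; wind correction -4.4° → command heading 117.9°, groundspeed 122.4 kt
Leg 3: desired track 129.5°; wind correction -4.9° → command heading 124.6°, groundspeed 123.7 kt
Leg 4: desired track 295.6°; wind correction +4.0° → command heading 299.6°, groundspeed 140.2 kt

Leg 1: heading=98.0°, groundspeed=119.5 kt
Leg 2: heading=117.9°, groundspeed=122.4 kt
Leg 3: heading=124.6°, groundspeed=123.7 kt
Leg 4: heading=299.6°, groundspeed=140.2 kt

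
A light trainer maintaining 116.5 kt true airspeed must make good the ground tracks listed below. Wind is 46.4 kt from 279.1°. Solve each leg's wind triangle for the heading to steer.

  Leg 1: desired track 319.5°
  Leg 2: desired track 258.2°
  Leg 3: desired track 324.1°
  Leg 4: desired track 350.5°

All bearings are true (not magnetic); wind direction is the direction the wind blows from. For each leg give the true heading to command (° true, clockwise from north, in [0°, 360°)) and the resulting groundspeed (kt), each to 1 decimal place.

Leg 1: heading=304.5°, groundspeed=77.2 kt
Leg 2: heading=266.4°, groundspeed=72.0 kt
Leg 3: heading=307.7°, groundspeed=79.0 kt
Leg 4: heading=328.3°, groundspeed=93.1 kt

Leg 1: desired track 319.5°; wind correction -15.0° → command heading 304.5°, groundspeed 77.2 kt
Leg 2: desired track 258.2°; wind correction +8.2° → command heading 266.4°, groundspeed 72.0 kt
Leg 3: desired track 324.1°; wind correction -16.4° → command heading 307.7°, groundspeed 79.0 kt
Leg 4: desired track 350.5°; wind correction -22.2° → command heading 328.3°, groundspeed 93.1 kt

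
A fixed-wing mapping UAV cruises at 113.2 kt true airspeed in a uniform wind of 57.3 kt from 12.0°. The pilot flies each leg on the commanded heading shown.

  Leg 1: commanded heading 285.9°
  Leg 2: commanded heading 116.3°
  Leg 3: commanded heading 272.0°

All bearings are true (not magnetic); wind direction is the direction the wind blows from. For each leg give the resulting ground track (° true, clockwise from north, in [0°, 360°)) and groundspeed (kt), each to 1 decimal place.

Leg 1: track=258.3°, groundspeed=123.3 kt
Leg 2: track=139.9°, groundspeed=138.9 kt
Leg 3: track=247.4°, groundspeed=135.5 kt

Leg 1: heading 285.9°; drift -27.6° → track 258.3°, groundspeed 123.3 kt
Leg 2: heading 116.3°; drift +23.6° → track 139.9°, groundspeed 138.9 kt
Leg 3: heading 272.0°; drift -24.6° → track 247.4°, groundspeed 135.5 kt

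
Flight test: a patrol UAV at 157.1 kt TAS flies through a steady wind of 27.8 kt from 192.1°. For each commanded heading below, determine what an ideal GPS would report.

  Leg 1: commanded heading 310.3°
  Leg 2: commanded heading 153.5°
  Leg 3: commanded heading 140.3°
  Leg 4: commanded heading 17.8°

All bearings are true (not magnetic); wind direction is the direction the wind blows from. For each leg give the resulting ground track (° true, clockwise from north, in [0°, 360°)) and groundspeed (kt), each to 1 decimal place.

Leg 1: heading 310.3°; drift +8.2° → track 318.5°, groundspeed 172.0 kt
Leg 2: heading 153.5°; drift -7.3° → track 146.2°, groundspeed 136.5 kt
Leg 3: heading 140.3°; drift -8.9° → track 131.4°, groundspeed 141.6 kt
Leg 4: heading 17.8°; drift -0.9° → track 16.9°, groundspeed 184.8 kt

Leg 1: track=318.5°, groundspeed=172.0 kt
Leg 2: track=146.2°, groundspeed=136.5 kt
Leg 3: track=131.4°, groundspeed=141.6 kt
Leg 4: track=16.9°, groundspeed=184.8 kt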